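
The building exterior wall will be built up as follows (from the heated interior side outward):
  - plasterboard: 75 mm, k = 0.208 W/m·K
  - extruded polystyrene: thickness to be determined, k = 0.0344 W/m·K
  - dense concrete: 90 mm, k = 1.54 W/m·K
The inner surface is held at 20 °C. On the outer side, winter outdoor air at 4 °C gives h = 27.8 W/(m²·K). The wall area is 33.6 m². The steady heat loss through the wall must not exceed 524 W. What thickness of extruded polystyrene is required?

Model the wall as resistances in series:
R_plasterboard = L/(kA) = 0.075/(0.208×33.6) = 0.01073 K/W
R_dense concrete = L/(kA) = 0.09/(1.54×33.6) = 0.001739 K/W
R_outer film = 1/(h_o·A) = 1/(27.8×33.6) = 0.001071 K/W
Sum of the known resistances R_other = 0.01354 K/W
Required total resistance R_tot = ΔT/Q_allow = 16/524 = 0.03053 K/W
R_extruded polystyrene = R_tot − R_other = 0.01699 K/W
L = R·k·A = 0.01699×0.0344×33.6

L ≈ 19.6 mm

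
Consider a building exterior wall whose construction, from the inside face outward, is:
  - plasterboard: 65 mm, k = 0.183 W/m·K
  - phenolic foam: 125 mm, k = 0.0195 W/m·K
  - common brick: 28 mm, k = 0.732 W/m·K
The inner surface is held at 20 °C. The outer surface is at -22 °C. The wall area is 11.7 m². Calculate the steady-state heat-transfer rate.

Series thermal resistances:
R_plasterboard = L/(kA) = 0.065/(0.183×11.7) = 0.03036 K/W
R_phenolic foam = L/(kA) = 0.125/(0.0195×11.7) = 0.5479 K/W
R_common brick = L/(kA) = 0.028/(0.732×11.7) = 0.003269 K/W
R_total = 0.5815 K/W
Q = ΔT / R_total = 42 / 0.5815

Q ≈ 72.2 W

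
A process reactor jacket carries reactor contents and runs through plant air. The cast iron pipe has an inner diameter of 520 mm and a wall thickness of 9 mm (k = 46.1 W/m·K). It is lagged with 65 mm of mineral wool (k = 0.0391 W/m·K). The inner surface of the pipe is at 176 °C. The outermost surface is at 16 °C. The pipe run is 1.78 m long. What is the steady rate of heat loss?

Treating each annulus and film as a series resistance:
R_cast iron pipe wall = ln(269/260)/(2π×46.1×1.78) = 6.6×10^-5 K/W
R_mineral wool = ln(334/269)/(2π×0.0391×1.78) = 0.4949 K/W
R_total = 0.495 K/W
Q = ΔT/R_total = 160/0.495

Q ≈ 323 W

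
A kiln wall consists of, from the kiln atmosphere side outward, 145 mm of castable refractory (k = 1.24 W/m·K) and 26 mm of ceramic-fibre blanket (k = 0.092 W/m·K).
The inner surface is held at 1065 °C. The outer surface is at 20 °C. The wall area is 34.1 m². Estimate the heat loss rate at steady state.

Q ≈ 89200 W

Series thermal resistances:
R_castable refractory = L/(kA) = 0.145/(1.24×34.1) = 0.003429 K/W
R_ceramic-fibre blanket = L/(kA) = 0.026/(0.092×34.1) = 0.008288 K/W
R_total = 0.01172 K/W
Q = ΔT / R_total = 1045 / 0.01172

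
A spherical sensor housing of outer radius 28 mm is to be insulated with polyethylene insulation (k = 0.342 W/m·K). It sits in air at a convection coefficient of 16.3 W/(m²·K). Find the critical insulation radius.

For a sphere r_cr = 2k/h = 2×0.342/16.3
r_cr = 42 mm; since the bare radius (28 mm) is below r_cr, adding a thin layer of insulation will *increase* heat loss.

r_cr ≈ 42 mm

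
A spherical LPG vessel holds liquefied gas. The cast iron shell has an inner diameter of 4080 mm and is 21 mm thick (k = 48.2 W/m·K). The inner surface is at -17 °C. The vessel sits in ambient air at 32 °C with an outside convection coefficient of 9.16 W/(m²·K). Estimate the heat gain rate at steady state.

Q ≈ 23900 W

For a spherical shell R = (1/r₁ − 1/r₂)/(4πk); film R = 1/(h·4πr²). In series:
R_cast iron shell = (1/2.04 − 1/2.061)/(4π×48.2) = 8.246×10^-6 K/W
R_outer film = 1/(h·4πr_o²) = 1/(9.16×4π×2.061²) = 0.002045 K/W
R_total = 0.002053 K/W
Q = ΔT/R_total = 49/0.002053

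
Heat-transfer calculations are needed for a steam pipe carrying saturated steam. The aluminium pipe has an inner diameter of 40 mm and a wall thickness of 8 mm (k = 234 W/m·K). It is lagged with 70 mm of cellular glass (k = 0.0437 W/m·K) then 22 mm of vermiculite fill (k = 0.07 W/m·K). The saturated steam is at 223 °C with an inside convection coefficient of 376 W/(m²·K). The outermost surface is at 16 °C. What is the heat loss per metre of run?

q′ ≈ 41 W/m

Per-layer cylindrical resistances, series-summed:
R_inner film = 1/(h_i·2πr₁L) = 1/(376×2π×0.02×1) = 0.02116 K/W
R_aluminium pipe wall = ln(28/20)/(2π×234×1) = 2.289×10^-4 K/W
R_cellular glass = ln(98/28)/(2π×0.0437×1) = 4.563 K/W
R_vermiculite fill = ln(120/98)/(2π×0.07×1) = 0.4605 K/W
R_total = 5.044 K/W
Q = ΔT/R_total = 207/5.044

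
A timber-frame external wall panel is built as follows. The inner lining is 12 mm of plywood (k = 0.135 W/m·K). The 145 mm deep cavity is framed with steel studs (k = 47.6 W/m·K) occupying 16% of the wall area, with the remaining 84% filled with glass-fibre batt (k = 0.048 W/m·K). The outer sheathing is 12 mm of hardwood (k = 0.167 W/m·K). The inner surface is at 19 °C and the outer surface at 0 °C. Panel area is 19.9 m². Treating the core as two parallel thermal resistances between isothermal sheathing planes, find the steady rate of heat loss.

Q ≈ 2100 W

Sheathing layers in series; stud and cavity paths in parallel between them.
R_inner = 0.012/(0.135×19.9) = 0.004467 K/W
R_stud  = 0.145/(47.6×0.16×19.9) = 9.567×10^-4 K/W
R_cav   = 0.145/(0.048×0.84×19.9) = 0.1807 K/W
1/R_core = 1/R_stud + 1/R_cav → R_core = 9.517×10^-4 K/W
R_outer = 0.012/(0.167×19.9) = 0.003611 K/W
R_total = 0.009029 K/W
Q = ΔT/R_total = 19/0.009029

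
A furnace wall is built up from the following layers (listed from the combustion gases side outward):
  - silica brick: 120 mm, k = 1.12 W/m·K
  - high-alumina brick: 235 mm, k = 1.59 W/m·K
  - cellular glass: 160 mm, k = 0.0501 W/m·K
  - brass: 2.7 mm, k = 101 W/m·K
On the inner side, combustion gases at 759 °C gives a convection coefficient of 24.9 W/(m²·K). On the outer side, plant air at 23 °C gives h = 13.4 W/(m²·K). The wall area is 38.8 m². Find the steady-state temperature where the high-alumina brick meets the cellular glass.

Model the wall as resistances in series:
R_inner film = 1/(h_i·A) = 1/(24.9×38.8) = 0.001035 K/W
R_silica brick = L/(kA) = 0.12/(1.12×38.8) = 0.002761 K/W
R_high-alumina brick = L/(kA) = 0.235/(1.59×38.8) = 0.003809 K/W
R_cellular glass = L/(kA) = 0.16/(0.0501×38.8) = 0.08231 K/W
R_brass = L/(kA) = 0.0027/(101×38.8) = 6.89×10^-7 K/W
R_outer film = 1/(h_o·A) = 1/(13.4×38.8) = 0.001923 K/W
R_total = 0.09184 K/W;  Q = ΔT/R_total = 736/0.09184 = 8014 W
T_interface = T_inner − Q·ΣR(inner→interface) = 759 − 8010×0.007606

T ≈ 698 °C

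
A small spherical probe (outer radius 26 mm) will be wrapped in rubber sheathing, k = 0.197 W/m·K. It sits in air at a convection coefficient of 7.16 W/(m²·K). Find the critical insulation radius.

r_cr ≈ 55 mm

For a sphere r_cr = 2k/h = 2×0.197/7.16
r_cr = 55 mm; since the bare radius (26 mm) is below r_cr, adding a thin layer of insulation will *increase* heat loss.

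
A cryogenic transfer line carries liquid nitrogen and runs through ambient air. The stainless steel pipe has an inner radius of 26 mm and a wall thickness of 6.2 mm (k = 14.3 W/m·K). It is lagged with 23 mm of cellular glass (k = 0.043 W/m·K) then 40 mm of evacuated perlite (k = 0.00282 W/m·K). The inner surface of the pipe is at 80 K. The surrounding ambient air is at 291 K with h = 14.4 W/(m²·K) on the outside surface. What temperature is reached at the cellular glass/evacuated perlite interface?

Per-layer cylindrical resistances, series-summed:
R_stainless steel pipe wall = ln(32.2/26)/(2π×14.3×1) = 0.00238 K/W
R_cellular glass = ln(55.2/32.2)/(2π×0.043×1) = 1.995 K/W
R_evacuated perlite = ln(95.2/55.2)/(2π×0.00282×1) = 30.76 K/W
R_outer film = 1/(h_o·2πr_oL) = 1/(14.4×2π×0.0952×1) = 0.1161 K/W
R_total = 32.87 K/W
Q = ΔT/R_total = 211/32.87
Q = 6.42 W/m
T_interface = T_inner + Q·ΣR(inner→interface) = 80 + 6.42×1.997

T ≈ 92.8 K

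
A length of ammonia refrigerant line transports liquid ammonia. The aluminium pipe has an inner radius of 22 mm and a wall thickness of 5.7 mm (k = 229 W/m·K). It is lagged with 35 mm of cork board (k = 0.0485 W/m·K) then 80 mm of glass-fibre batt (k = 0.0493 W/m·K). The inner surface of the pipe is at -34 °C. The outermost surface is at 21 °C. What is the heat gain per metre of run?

q′ ≈ 10.3 W/m

Per-layer cylindrical resistances, series-summed:
R_aluminium pipe wall = ln(27.7/22)/(2π×229×1) = 1.601×10^-4 K/W
R_cork board = ln(62.7/27.7)/(2π×0.0485×1) = 2.681 K/W
R_glass-fibre batt = ln(142.7/62.7)/(2π×0.0493×1) = 2.655 K/W
R_total = 5.336 K/W
Q = ΔT/R_total = 55/5.336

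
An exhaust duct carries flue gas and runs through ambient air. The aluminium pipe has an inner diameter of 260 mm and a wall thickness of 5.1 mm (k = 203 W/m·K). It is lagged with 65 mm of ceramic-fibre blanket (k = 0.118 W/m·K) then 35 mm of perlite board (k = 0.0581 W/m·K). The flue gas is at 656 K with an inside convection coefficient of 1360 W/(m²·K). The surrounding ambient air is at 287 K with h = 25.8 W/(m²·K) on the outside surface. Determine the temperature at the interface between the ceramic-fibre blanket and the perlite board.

T ≈ 460 K

Radial resistances (cylindrical: R_cond = ln(r_o/r_i)/(2πkL), R_conv = 1/(h·2πrL)):
R_inner film = 1/(h_i·2πr₁L) = 1/(1360×2π×0.13×1) = 9.002×10^-4 K/W
R_aluminium pipe wall = ln(135.1/130)/(2π×203×1) = 3.017×10^-5 K/W
R_ceramic-fibre blanket = ln(200.1/135.1)/(2π×0.118×1) = 0.5298 K/W
R_perlite board = ln(235.1/200.1)/(2π×0.0581×1) = 0.4416 K/W
R_outer film = 1/(h_o·2πr_oL) = 1/(25.8×2π×0.2351×1) = 0.02624 K/W
R_total = 0.9985 K/W
Q = ΔT/R_total = 369/0.9985
Q = 370 W/m
T_interface = T_inner − Q·ΣR(inner→interface) = 656 − 370×0.5307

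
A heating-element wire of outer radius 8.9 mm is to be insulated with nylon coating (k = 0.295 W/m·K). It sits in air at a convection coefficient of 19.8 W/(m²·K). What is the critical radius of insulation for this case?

r_cr ≈ 14.9 mm

For a cylinder r_cr = k/h = 0.295/19.8
r_cr = 14.9 mm; since the bare radius (8.9 mm) is below r_cr, adding a thin layer of insulation will *increase* heat loss.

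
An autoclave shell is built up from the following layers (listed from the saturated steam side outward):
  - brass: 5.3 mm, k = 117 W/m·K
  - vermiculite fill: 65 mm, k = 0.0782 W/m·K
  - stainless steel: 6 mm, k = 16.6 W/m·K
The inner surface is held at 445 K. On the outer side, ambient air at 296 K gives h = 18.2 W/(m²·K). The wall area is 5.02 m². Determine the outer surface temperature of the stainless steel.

Treating each layer as a thermal resistance in series:
R_brass = L/(kA) = 0.0053/(117×5.02) = 9.024×10^-6 K/W
R_vermiculite fill = L/(kA) = 0.065/(0.0782×5.02) = 0.1656 K/W
R_stainless steel = L/(kA) = 0.006/(16.6×5.02) = 7.2×10^-5 K/W
R_outer film = 1/(h_o·A) = 1/(18.2×5.02) = 0.01095 K/W
R_total = 0.1766 K/W;  Q = ΔT/R_total = 149/0.1766 = 843.7 W
T_interface = T_inner − Q·ΣR(inner→interface) = 445 − 844×0.1657

T ≈ 305 K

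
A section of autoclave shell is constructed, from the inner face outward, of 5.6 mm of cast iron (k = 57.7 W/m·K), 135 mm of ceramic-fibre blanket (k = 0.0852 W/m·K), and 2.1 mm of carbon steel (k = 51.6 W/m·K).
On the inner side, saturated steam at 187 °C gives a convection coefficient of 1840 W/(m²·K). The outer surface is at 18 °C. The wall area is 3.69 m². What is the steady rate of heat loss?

Series thermal resistances:
R_inner film = 1/(h_i·A) = 1/(1840×3.69) = 1.473×10^-4 K/W
R_cast iron = L/(kA) = 0.0056/(57.7×3.69) = 2.63×10^-5 K/W
R_ceramic-fibre blanket = L/(kA) = 0.135/(0.0852×3.69) = 0.4294 K/W
R_carbon steel = L/(kA) = 0.0021/(51.6×3.69) = 1.103×10^-5 K/W
R_total = 0.4296 K/W
Q = ΔT / R_total = 169 / 0.4296

Q ≈ 393 W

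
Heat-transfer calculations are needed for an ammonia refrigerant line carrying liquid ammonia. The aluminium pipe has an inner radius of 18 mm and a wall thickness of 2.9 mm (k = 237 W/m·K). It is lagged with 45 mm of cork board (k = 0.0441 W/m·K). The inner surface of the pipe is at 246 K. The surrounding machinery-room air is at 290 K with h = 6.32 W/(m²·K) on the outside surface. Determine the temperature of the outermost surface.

T ≈ 286 K

Treating each annulus and film as a series resistance:
R_aluminium pipe wall = ln(20.9/18)/(2π×237×1) = 1.003×10^-4 K/W
R_cork board = ln(65.9/20.9)/(2π×0.0441×1) = 4.144 K/W
R_outer film = 1/(h_o·2πr_oL) = 1/(6.32×2π×0.0659×1) = 0.3821 K/W
R_total = 4.527 K/W
Q = ΔT/R_total = 44/4.527
Q = 9.72 W/m
T_interface = T_inner + Q·ΣR(inner→interface) = 246 + 9.72×4.145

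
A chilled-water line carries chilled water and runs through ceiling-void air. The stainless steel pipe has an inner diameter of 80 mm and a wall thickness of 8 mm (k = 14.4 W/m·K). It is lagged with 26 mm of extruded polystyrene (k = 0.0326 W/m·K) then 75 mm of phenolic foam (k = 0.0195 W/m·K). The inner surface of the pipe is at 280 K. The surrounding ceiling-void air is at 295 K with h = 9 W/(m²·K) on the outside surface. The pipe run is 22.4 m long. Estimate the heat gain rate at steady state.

Treating each annulus and film as a series resistance:
R_stainless steel pipe wall = ln(48/40)/(2π×14.4×22.4) = 8.996×10^-5 K/W
R_extruded polystyrene = ln(74/48)/(2π×0.0326×22.4) = 0.09434 K/W
R_phenolic foam = ln(149/74)/(2π×0.0195×22.4) = 0.255 K/W
R_outer film = 1/(h_o·2πr_oL) = 1/(9×2π×0.149×22.4) = 0.005298 K/W
R_total = 0.3547 K/W
Q = ΔT/R_total = 15/0.3547

Q ≈ 42.3 W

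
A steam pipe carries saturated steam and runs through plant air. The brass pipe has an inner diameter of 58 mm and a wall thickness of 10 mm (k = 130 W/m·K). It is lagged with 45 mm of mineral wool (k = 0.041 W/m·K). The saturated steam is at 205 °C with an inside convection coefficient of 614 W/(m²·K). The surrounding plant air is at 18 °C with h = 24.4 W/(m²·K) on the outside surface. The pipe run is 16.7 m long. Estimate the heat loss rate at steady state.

Radial resistances (cylindrical: R_cond = ln(r_o/r_i)/(2πkL), R_conv = 1/(h·2πrL)):
R_inner film = 1/(h_i·2πr₁L) = 1/(614×2π×0.029×16.7) = 5.352×10^-4 K/W
R_brass pipe wall = ln(39/29)/(2π×130×16.7) = 2.172×10^-5 K/W
R_mineral wool = ln(84/39)/(2π×0.041×16.7) = 0.1783 K/W
R_outer film = 1/(h_o·2πr_oL) = 1/(24.4×2π×0.084×16.7) = 0.00465 K/W
R_total = 0.1836 K/W
Q = ΔT/R_total = 187/0.1836

Q ≈ 1020 W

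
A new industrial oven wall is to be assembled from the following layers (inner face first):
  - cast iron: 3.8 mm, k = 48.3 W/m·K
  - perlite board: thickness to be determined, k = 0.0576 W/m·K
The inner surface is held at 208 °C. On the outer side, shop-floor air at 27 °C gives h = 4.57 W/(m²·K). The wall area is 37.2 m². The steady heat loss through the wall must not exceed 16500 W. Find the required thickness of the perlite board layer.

Thermal resistances in series:
R_cast iron = L/(kA) = 0.0038/(48.3×37.2) = 2.115×10^-6 K/W
R_outer film = 1/(h_o·A) = 1/(4.57×37.2) = 0.005882 K/W
Sum of the known resistances R_other = 0.005884 K/W
Required total resistance R_tot = ΔT/Q_allow = 181/16500 = 0.01097 K/W
R_perlite board = R_tot − R_other = 0.005085 K/W
L = R·k·A = 0.005085×0.0576×37.2

L ≈ 10.9 mm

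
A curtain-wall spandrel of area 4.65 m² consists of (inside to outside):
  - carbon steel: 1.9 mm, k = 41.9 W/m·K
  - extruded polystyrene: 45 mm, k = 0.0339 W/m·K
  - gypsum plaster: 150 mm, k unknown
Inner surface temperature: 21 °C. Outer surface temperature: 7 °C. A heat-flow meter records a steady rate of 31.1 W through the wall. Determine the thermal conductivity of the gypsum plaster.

Model the wall as resistances in series:
R_carbon steel = L/(kA) = 0.0019/(41.9×4.65) = 9.752×10^-6 K/W
R_extruded polystyrene = L/(kA) = 0.045/(0.0339×4.65) = 0.2855 K/W
Sum of known resistances R_other = 0.2855 K/W
Total R = ΔT/Q = 14/31.1 = 0.4502 K/W
R_gypsum plaster = R_total − R_other = 0.1647 K/W
k = L/(R·A) = 0.15/(0.1647×4.65)

k ≈ 0.196 W/(m·K)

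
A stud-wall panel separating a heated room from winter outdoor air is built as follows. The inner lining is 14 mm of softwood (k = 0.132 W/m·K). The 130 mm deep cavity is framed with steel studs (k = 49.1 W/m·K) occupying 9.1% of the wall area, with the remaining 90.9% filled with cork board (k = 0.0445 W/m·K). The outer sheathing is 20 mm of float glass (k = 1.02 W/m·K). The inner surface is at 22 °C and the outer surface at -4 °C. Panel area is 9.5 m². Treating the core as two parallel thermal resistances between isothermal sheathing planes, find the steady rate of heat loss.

Sheathing layers in series; stud and cavity paths in parallel between them.
R_inner = 0.014/(0.132×9.5) = 0.01116 K/W
R_stud  = 0.13/(49.1×0.091×9.5) = 0.003063 K/W
R_cav   = 0.13/(0.0445×0.909×9.5) = 0.3383 K/W
1/R_core = 1/R_stud + 1/R_cav → R_core = 0.003035 K/W
R_outer = 0.02/(1.02×9.5) = 0.002064 K/W
R_total = 0.01626 K/W
Q = ΔT/R_total = 26/0.01626

Q ≈ 1600 W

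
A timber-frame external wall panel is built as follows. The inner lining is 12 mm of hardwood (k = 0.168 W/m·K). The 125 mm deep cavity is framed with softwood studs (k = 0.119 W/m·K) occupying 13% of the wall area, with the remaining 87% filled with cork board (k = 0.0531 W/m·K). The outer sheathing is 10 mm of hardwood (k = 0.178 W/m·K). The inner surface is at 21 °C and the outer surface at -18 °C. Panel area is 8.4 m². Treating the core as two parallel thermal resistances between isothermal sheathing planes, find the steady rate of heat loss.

Q ≈ 152 W

Sheathing layers in series; stud and cavity paths in parallel between them.
R_inner = 0.012/(0.168×8.4) = 0.008503 K/W
R_stud  = 0.125/(0.119×0.13×8.4) = 0.9619 K/W
R_cav   = 0.125/(0.0531×0.87×8.4) = 0.3221 K/W
1/R_core = 1/R_stud + 1/R_cav → R_core = 0.2413 K/W
R_outer = 0.01/(0.178×8.4) = 0.006688 K/W
R_total = 0.2565 K/W
Q = ΔT/R_total = 39/0.2565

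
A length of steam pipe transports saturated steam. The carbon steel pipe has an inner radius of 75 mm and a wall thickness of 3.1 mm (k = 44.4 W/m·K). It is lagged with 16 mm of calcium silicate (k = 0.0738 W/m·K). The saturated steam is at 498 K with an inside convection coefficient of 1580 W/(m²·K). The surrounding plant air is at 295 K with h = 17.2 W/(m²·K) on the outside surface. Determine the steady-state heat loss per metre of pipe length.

q′ ≈ 405 W/m

Radial resistances (cylindrical: R_cond = ln(r_o/r_i)/(2πkL), R_conv = 1/(h·2πrL)):
R_inner film = 1/(h_i·2πr₁L) = 1/(1580×2π×0.075×1) = 0.001343 K/W
R_carbon steel pipe wall = ln(78.1/75)/(2π×44.4×1) = 1.452×10^-4 K/W
R_calcium silicate = ln(94.1/78.1)/(2π×0.0738×1) = 0.4019 K/W
R_outer film = 1/(h_o·2πr_oL) = 1/(17.2×2π×0.0941×1) = 0.09833 K/W
R_total = 0.5017 K/W
Q = ΔT/R_total = 203/0.5017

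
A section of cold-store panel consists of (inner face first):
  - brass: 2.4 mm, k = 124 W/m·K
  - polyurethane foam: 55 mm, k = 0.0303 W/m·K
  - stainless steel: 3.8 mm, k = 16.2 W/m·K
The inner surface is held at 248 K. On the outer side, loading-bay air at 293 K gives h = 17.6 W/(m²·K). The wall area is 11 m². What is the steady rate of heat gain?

Q ≈ 264 W

Model the wall as resistances in series:
R_brass = L/(kA) = 0.0024/(124×11) = 1.76×10^-6 K/W
R_polyurethane foam = L/(kA) = 0.055/(0.0303×11) = 0.165 K/W
R_stainless steel = L/(kA) = 0.0038/(16.2×11) = 2.132×10^-5 K/W
R_outer film = 1/(h_o·A) = 1/(17.6×11) = 0.005165 K/W
R_total = 0.1702 K/W
Q = ΔT / R_total = 45 / 0.1702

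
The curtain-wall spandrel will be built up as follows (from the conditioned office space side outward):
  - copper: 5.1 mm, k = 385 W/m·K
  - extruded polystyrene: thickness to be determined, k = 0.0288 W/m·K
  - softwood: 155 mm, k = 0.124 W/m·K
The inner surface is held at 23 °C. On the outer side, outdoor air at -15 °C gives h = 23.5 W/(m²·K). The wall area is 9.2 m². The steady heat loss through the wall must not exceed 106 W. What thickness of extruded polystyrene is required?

Model the wall as resistances in series:
R_copper = L/(kA) = 0.0051/(385×9.2) = 1.44×10^-6 K/W
R_softwood = L/(kA) = 0.155/(0.124×9.2) = 0.1359 K/W
R_outer film = 1/(h_o·A) = 1/(23.5×9.2) = 0.004625 K/W
Sum of the known resistances R_other = 0.1405 K/W
Required total resistance R_tot = ΔT/Q_allow = 38/106 = 0.3585 K/W
R_extruded polystyrene = R_tot − R_other = 0.218 K/W
L = R·k·A = 0.218×0.0288×9.2

L ≈ 57.8 mm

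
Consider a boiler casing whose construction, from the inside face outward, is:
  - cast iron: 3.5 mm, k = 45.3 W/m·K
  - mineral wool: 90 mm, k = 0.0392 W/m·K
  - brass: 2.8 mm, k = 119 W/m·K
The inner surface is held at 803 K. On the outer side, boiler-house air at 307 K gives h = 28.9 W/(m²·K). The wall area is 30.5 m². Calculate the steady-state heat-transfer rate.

Using the resistance-network approach (series):
R_cast iron = L/(kA) = 0.0035/(45.3×30.5) = 2.533×10^-6 K/W
R_mineral wool = L/(kA) = 0.09/(0.0392×30.5) = 0.07528 K/W
R_brass = L/(kA) = 0.0028/(119×30.5) = 7.715×10^-7 K/W
R_outer film = 1/(h_o·A) = 1/(28.9×30.5) = 0.001134 K/W
R_total = 0.07641 K/W
Q = ΔT / R_total = 496 / 0.07641

Q ≈ 6490 W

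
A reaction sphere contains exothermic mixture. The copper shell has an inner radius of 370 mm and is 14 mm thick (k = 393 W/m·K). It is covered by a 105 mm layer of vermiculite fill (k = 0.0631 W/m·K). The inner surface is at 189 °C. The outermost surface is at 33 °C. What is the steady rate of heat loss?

For a spherical shell R = (1/r₁ − 1/r₂)/(4πk); film R = 1/(h·4πr²). In series:
R_copper shell = (1/0.37 − 1/0.384)/(4π×393) = 1.995×10^-5 K/W
R_vermiculite fill = (1/0.384 − 1/0.489)/(4π×0.0631) = 0.7052 K/W
R_total = 0.7052 K/W
Q = ΔT/R_total = 156/0.7052

Q ≈ 221 W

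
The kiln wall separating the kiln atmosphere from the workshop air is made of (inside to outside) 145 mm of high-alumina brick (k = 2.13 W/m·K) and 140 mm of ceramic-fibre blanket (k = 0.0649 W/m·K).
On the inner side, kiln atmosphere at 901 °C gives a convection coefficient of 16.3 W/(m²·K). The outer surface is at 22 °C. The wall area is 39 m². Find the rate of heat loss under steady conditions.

Series thermal resistances:
R_inner film = 1/(h_i·A) = 1/(16.3×39) = 0.001573 K/W
R_high-alumina brick = L/(kA) = 0.145/(2.13×39) = 0.001746 K/W
R_ceramic-fibre blanket = L/(kA) = 0.14/(0.0649×39) = 0.05531 K/W
R_total = 0.05863 K/W
Q = ΔT / R_total = 879 / 0.05863

Q ≈ 15000 W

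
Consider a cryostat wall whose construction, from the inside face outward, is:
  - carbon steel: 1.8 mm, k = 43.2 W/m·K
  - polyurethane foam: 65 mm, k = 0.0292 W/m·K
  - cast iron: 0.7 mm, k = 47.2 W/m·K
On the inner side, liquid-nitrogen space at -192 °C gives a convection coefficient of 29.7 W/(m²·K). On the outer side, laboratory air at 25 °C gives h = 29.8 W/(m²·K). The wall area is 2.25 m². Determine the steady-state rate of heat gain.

Q ≈ 213 W

Using the resistance-network approach (series):
R_inner film = 1/(h_i·A) = 1/(29.7×2.25) = 0.01496 K/W
R_carbon steel = L/(kA) = 0.0018/(43.2×2.25) = 1.852×10^-5 K/W
R_polyurethane foam = L/(kA) = 0.065/(0.0292×2.25) = 0.9893 K/W
R_cast iron = L/(kA) = 0.0007/(47.2×2.25) = 6.591×10^-6 K/W
R_outer film = 1/(h_o·A) = 1/(29.8×2.25) = 0.01491 K/W
R_total = 1.019 K/W
Q = ΔT / R_total = 217 / 1.019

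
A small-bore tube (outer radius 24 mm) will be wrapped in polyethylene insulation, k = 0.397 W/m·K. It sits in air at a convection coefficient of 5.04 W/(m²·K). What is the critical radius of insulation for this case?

r_cr ≈ 78.8 mm

For a cylinder r_cr = k/h = 0.397/5.04
r_cr = 78.8 mm; since the bare radius (24 mm) is below r_cr, adding a thin layer of insulation will *increase* heat loss.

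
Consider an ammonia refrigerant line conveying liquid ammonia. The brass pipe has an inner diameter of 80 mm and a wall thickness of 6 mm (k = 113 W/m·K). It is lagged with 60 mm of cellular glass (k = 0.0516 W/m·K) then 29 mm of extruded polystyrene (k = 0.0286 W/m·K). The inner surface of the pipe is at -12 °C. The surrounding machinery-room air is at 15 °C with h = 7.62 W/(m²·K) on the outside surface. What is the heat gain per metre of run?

Per-layer cylindrical resistances, series-summed:
R_brass pipe wall = ln(46/40)/(2π×113×1) = 1.968×10^-4 K/W
R_cellular glass = ln(106/46)/(2π×0.0516×1) = 2.575 K/W
R_extruded polystyrene = ln(135/106)/(2π×0.0286×1) = 1.346 K/W
R_outer film = 1/(h_o·2πr_oL) = 1/(7.62×2π×0.135×1) = 0.1547 K/W
R_total = 4.076 K/W
Q = ΔT/R_total = 27/4.076

q′ ≈ 6.62 W/m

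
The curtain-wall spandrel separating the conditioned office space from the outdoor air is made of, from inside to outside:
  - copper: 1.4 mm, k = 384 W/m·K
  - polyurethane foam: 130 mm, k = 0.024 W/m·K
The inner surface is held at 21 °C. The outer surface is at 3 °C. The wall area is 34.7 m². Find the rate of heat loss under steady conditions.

Q ≈ 115 W

Series thermal resistances:
R_copper = L/(kA) = 0.0014/(384×34.7) = 1.051×10^-7 K/W
R_polyurethane foam = L/(kA) = 0.13/(0.024×34.7) = 0.1561 K/W
R_total = 0.1561 K/W
Q = ΔT / R_total = 18 / 0.1561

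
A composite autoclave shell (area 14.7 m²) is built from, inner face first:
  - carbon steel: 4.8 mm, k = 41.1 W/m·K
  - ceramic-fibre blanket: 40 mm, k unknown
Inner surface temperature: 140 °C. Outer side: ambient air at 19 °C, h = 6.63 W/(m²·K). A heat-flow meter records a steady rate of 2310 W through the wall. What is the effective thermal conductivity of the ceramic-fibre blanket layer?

k ≈ 0.0646 W/(m·K)

Thermal resistances in series:
R_carbon steel = L/(kA) = 0.0048/(41.1×14.7) = 7.945×10^-6 K/W
R_outer film = 1/(h_o·A) = 1/(6.63×14.7) = 0.01026 K/W
Sum of known resistances R_other = 0.01027 K/W
Total R = ΔT/Q = 121/2310 = 0.05238 K/W
R_ceramic-fibre blanket = R_total − R_other = 0.04211 K/W
k = L/(R·A) = 0.04/(0.04211×14.7)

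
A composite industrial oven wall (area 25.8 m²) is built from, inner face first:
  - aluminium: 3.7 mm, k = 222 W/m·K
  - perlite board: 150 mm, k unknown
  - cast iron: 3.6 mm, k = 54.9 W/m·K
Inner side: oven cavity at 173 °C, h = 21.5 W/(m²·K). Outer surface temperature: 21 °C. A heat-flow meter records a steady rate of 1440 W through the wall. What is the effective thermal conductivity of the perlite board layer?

k ≈ 0.056 W/(m·K)

Treating each layer as a thermal resistance in series:
R_inner film = 1/(h_i·A) = 1/(21.5×25.8) = 0.001803 K/W
R_aluminium = L/(kA) = 0.0037/(222×25.8) = 6.46×10^-7 K/W
R_cast iron = L/(kA) = 0.0036/(54.9×25.8) = 2.542×10^-6 K/W
Sum of known resistances R_other = 0.001806 K/W
Total R = ΔT/Q = 152/1440 = 0.1056 K/W
R_perlite board = R_total − R_other = 0.1037 K/W
k = L/(R·A) = 0.15/(0.1037×25.8)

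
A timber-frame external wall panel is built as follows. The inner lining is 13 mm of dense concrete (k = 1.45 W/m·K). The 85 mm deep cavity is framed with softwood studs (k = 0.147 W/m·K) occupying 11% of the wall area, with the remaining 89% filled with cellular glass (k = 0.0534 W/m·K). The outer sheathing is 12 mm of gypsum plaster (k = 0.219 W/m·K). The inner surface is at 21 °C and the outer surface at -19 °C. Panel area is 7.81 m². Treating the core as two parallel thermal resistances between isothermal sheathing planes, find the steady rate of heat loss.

Q ≈ 223 W

Sheathing layers in series; stud and cavity paths in parallel between them.
R_inner = 0.013/(1.45×7.81) = 0.001148 K/W
R_stud  = 0.085/(0.147×0.11×7.81) = 0.6731 K/W
R_cav   = 0.085/(0.0534×0.89×7.81) = 0.229 K/W
1/R_core = 1/R_stud + 1/R_cav → R_core = 0.1709 K/W
R_outer = 0.012/(0.219×7.81) = 0.007016 K/W
R_total = 0.179 K/W
Q = ΔT/R_total = 40/0.179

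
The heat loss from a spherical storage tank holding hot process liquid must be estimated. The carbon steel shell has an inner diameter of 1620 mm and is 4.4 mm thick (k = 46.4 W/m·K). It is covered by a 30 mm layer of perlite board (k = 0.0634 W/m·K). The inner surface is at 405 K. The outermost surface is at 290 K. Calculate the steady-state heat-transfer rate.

Q ≈ 2100 W

Spherical conduction: R = (1/r_in − 1/r_out)/(4πk) per layer; series-sum.
R_carbon steel shell = (1/0.81 − 1/0.8144)/(4π×46.4) = 1.144×10^-5 K/W
R_perlite board = (1/0.8144 − 1/0.8444)/(4π×0.0634) = 0.05476 K/W
R_total = 0.05477 K/W
Q = ΔT/R_total = 115/0.05477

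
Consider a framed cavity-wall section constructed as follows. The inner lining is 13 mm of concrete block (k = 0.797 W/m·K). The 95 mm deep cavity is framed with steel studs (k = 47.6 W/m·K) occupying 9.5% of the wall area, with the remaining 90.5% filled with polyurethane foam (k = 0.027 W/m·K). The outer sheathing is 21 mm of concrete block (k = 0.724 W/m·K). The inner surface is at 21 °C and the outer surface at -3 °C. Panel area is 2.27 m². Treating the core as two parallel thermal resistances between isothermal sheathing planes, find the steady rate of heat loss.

Sheathing layers in series; stud and cavity paths in parallel between them.
R_inner = 0.013/(0.797×2.27) = 0.007186 K/W
R_stud  = 0.095/(47.6×0.095×2.27) = 0.009255 K/W
R_cav   = 0.095/(0.027×0.905×2.27) = 1.713 K/W
1/R_core = 1/R_stud + 1/R_cav → R_core = 0.009205 K/W
R_outer = 0.021/(0.724×2.27) = 0.01278 K/W
R_total = 0.02917 K/W
Q = ΔT/R_total = 24/0.02917

Q ≈ 823 W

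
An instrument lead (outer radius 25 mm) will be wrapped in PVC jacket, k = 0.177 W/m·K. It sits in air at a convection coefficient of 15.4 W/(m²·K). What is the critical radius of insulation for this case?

For a cylinder r_cr = k/h = 0.177/15.4
r_cr = 11.5 mm; since the bare radius (25 mm) is above r_cr, any added insulation will reduce heat loss.

r_cr ≈ 11.5 mm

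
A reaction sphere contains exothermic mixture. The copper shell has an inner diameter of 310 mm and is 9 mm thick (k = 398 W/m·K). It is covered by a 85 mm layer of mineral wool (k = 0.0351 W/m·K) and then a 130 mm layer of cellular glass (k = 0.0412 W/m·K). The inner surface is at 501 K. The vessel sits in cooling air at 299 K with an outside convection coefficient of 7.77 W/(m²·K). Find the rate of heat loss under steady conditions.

Radial (spherical) resistances in series:
R_copper shell = (1/0.155 − 1/0.164)/(4π×398) = 7.079×10^-5 K/W
R_mineral wool = (1/0.164 − 1/0.249)/(4π×0.0351) = 4.719 K/W
R_cellular glass = (1/0.249 − 1/0.379)/(4π×0.0412) = 2.661 K/W
R_outer film = 1/(h·4πr_o²) = 1/(7.77×4π×0.379²) = 0.0713 K/W
R_total = 7.451 K/W
Q = ΔT/R_total = 202/7.451

Q ≈ 27.1 W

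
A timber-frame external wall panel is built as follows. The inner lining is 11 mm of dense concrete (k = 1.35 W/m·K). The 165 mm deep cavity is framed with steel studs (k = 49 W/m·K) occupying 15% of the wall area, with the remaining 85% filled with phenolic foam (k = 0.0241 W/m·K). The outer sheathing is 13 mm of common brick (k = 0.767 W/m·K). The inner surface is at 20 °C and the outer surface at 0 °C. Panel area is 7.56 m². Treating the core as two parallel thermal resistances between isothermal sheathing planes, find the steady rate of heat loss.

Q ≈ 3180 W

Sheathing layers in series; stud and cavity paths in parallel between them.
R_inner = 0.011/(1.35×7.56) = 0.001078 K/W
R_stud  = 0.165/(49×0.15×7.56) = 0.002969 K/W
R_cav   = 0.165/(0.0241×0.85×7.56) = 1.065 K/W
1/R_core = 1/R_stud + 1/R_cav → R_core = 0.002961 K/W
R_outer = 0.013/(0.767×7.56) = 0.002242 K/W
R_total = 0.006281 K/W
Q = ΔT/R_total = 20/0.006281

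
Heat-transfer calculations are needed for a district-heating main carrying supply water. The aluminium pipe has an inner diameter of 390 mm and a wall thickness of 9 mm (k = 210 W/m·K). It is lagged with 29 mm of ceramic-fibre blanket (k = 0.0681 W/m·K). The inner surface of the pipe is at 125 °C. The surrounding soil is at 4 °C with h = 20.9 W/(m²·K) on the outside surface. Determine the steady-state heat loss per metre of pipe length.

For a radial system each layer contributes R = ln(r_out/r_in)/(2πkL); films add R = 1/(hA).
R_aluminium pipe wall = ln(204/195)/(2π×210×1) = 3.42×10^-5 K/W
R_ceramic-fibre blanket = ln(233/204)/(2π×0.0681×1) = 0.3106 K/W
R_outer film = 1/(h_o·2πr_oL) = 1/(20.9×2π×0.233×1) = 0.03268 K/W
R_total = 0.3434 K/W
Q = ΔT/R_total = 121/0.3434

q′ ≈ 352 W/m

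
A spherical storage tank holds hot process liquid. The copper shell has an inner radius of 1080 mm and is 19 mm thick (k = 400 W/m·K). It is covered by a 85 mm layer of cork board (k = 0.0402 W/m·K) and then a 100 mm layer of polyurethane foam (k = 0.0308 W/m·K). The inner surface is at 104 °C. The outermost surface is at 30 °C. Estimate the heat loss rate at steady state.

Q ≈ 247 W

Radial (spherical) resistances in series:
R_copper shell = (1/1.08 − 1/1.099)/(4π×400) = 3.185×10^-6 K/W
R_cork board = (1/1.099 − 1/1.184)/(4π×0.0402) = 0.1293 K/W
R_polyurethane foam = (1/1.184 − 1/1.284)/(4π×0.0308) = 0.17 K/W
R_total = 0.2993 K/W
Q = ΔT/R_total = 74/0.2993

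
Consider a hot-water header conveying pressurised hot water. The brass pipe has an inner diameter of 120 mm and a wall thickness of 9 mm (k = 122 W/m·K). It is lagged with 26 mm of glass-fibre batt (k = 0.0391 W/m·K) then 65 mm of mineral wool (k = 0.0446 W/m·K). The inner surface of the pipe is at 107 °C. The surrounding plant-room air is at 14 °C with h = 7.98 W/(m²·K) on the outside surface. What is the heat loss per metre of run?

Per-layer cylindrical resistances, series-summed:
R_brass pipe wall = ln(69/60)/(2π×122×1) = 1.823×10^-4 K/W
R_glass-fibre batt = ln(95/69)/(2π×0.0391×1) = 1.302 K/W
R_mineral wool = ln(160/95)/(2π×0.0446×1) = 1.86 K/W
R_outer film = 1/(h_o·2πr_oL) = 1/(7.98×2π×0.16×1) = 0.1247 K/W
R_total = 3.287 K/W
Q = ΔT/R_total = 93/3.287

q′ ≈ 28.3 W/m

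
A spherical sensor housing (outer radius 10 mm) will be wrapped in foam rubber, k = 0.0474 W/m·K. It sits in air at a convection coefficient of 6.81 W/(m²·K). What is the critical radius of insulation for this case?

r_cr ≈ 13.9 mm

For a sphere r_cr = 2k/h = 2×0.0474/6.81
r_cr = 13.9 mm; since the bare radius (10 mm) is below r_cr, adding a thin layer of insulation will *increase* heat loss.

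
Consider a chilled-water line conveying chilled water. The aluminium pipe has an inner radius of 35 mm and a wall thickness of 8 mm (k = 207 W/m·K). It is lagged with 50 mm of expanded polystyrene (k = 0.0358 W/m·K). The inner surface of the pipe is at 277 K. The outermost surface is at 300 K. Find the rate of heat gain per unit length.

Treating each annulus and film as a series resistance:
R_aluminium pipe wall = ln(43/35)/(2π×207×1) = 1.583×10^-4 K/W
R_expanded polystyrene = ln(93/43)/(2π×0.0358×1) = 3.429 K/W
R_total = 3.43 K/W
Q = ΔT/R_total = 23/3.43

q′ ≈ 6.71 W/m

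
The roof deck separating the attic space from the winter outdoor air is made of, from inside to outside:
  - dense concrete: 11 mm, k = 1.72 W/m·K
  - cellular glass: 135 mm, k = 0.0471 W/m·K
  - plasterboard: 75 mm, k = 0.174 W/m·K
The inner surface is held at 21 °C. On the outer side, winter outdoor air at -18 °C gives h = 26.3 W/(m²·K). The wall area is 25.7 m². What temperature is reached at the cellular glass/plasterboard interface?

T ≈ -12.5 °C

Model the wall as resistances in series:
R_dense concrete = L/(kA) = 0.011/(1.72×25.7) = 2.488×10^-4 K/W
R_cellular glass = L/(kA) = 0.135/(0.0471×25.7) = 0.1115 K/W
R_plasterboard = L/(kA) = 0.075/(0.174×25.7) = 0.01677 K/W
R_outer film = 1/(h_o·A) = 1/(26.3×25.7) = 0.001479 K/W
R_total = 0.13 K/W;  Q = ΔT/R_total = 39/0.13 = 299.9 W
T_interface = T_inner − Q·ΣR(inner→interface) = 21 − 300×0.1118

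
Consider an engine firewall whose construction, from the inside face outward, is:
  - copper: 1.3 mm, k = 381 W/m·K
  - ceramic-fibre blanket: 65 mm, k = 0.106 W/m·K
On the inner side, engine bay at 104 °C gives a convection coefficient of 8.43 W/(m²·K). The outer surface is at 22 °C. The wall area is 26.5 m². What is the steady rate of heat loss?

Q ≈ 2970 W

Thermal resistances in series:
R_inner film = 1/(h_i·A) = 1/(8.43×26.5) = 0.004476 K/W
R_copper = L/(kA) = 0.0013/(381×26.5) = 1.288×10^-7 K/W
R_ceramic-fibre blanket = L/(kA) = 0.065/(0.106×26.5) = 0.02314 K/W
R_total = 0.02762 K/W
Q = ΔT / R_total = 82 / 0.02762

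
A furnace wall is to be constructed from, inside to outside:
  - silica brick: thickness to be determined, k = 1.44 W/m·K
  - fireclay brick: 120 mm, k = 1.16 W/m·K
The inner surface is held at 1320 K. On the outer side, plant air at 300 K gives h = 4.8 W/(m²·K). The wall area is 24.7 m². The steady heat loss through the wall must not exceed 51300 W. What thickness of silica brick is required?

L ≈ 258 mm

Thermal resistances in series:
R_fireclay brick = L/(kA) = 0.12/(1.16×24.7) = 0.004188 K/W
R_outer film = 1/(h_o·A) = 1/(4.8×24.7) = 0.008435 K/W
Sum of the known resistances R_other = 0.01262 K/W
Required total resistance R_tot = ΔT/Q_allow = 1020/51300 = 0.01988 K/W
R_silica brick = R_tot − R_other = 0.00726 K/W
L = R·k·A = 0.00726×1.44×24.7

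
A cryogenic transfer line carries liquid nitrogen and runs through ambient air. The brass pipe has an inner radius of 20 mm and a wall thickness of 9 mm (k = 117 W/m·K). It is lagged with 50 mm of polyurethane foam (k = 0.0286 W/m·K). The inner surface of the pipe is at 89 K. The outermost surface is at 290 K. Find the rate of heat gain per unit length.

Radial resistances (cylindrical: R_cond = ln(r_o/r_i)/(2πkL), R_conv = 1/(h·2πrL)):
R_brass pipe wall = ln(29/20)/(2π×117×1) = 5.054×10^-4 K/W
R_polyurethane foam = ln(79/29)/(2π×0.0286×1) = 5.577 K/W
R_total = 5.577 K/W
Q = ΔT/R_total = 201/5.577

q′ ≈ 36 W/m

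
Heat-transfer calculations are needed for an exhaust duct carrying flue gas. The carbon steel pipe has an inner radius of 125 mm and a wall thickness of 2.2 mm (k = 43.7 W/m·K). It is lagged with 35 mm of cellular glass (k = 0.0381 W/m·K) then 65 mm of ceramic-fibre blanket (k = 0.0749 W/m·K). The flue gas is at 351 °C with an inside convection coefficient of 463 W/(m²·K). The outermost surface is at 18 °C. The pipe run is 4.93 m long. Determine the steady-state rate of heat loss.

Per-layer cylindrical resistances, series-summed:
R_inner film = 1/(h_i·2πr₁L) = 1/(463×2π×0.125×4.93) = 5.578×10^-4 K/W
R_carbon steel pipe wall = ln(127.2/125)/(2π×43.7×4.93) = 1.289×10^-5 K/W
R_cellular glass = ln(162.2/127.2)/(2π×0.0381×4.93) = 0.206 K/W
R_ceramic-fibre blanket = ln(227.2/162.2)/(2π×0.0749×4.93) = 0.1453 K/W
R_total = 0.3518 K/W
Q = ΔT/R_total = 333/0.3518

Q ≈ 947 W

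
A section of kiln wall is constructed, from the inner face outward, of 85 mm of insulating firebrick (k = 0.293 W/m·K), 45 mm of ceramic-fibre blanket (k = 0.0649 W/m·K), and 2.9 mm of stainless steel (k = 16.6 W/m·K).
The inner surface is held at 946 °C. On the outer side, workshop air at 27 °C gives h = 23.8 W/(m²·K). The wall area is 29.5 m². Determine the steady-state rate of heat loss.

Q ≈ 26400 W

Thermal resistances in series:
R_insulating firebrick = L/(kA) = 0.085/(0.293×29.5) = 0.009834 K/W
R_ceramic-fibre blanket = L/(kA) = 0.045/(0.0649×29.5) = 0.0235 K/W
R_stainless steel = L/(kA) = 0.0029/(16.6×29.5) = 5.922×10^-6 K/W
R_outer film = 1/(h_o·A) = 1/(23.8×29.5) = 0.001424 K/W
R_total = 0.03477 K/W
Q = ΔT / R_total = 919 / 0.03477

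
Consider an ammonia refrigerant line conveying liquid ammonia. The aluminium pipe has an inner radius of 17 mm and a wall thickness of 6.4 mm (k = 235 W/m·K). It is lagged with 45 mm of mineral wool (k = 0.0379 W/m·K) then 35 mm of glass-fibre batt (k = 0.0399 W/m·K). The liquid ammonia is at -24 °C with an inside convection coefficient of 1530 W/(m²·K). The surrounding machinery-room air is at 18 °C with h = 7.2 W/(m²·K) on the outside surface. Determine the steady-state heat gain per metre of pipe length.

Treating each annulus and film as a series resistance:
R_inner film = 1/(h_i·2πr₁L) = 1/(1530×2π×0.017×1) = 0.006119 K/W
R_aluminium pipe wall = ln(23.4/17)/(2π×235×1) = 2.164×10^-4 K/W
R_mineral wool = ln(68.4/23.4)/(2π×0.0379×1) = 4.504 K/W
R_glass-fibre batt = ln(103.4/68.4)/(2π×0.0399×1) = 1.648 K/W
R_outer film = 1/(h_o·2πr_oL) = 1/(7.2×2π×0.1034×1) = 0.2138 K/W
R_total = 6.373 K/W
Q = ΔT/R_total = 42/6.373

q′ ≈ 6.59 W/m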